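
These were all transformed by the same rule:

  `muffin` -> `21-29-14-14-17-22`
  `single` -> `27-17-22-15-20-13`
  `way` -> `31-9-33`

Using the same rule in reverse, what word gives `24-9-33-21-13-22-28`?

payment

m is letter #13 and maps to 21: an offset of 8. Each letter is replaced by its alphabet position (a=1..z=26) + 8.
Decoding 24-9-33-21-13-22-28: 24→(24−8)÷1=16=p, 9→(9−8)÷1=1=a, 33→(33−8)÷1=25=y, 21→(21−8)÷1=13=m, 13→(13−8)÷1=5=e, 22→(22−8)÷1=14=n, 28→(28−8)÷1=20=t.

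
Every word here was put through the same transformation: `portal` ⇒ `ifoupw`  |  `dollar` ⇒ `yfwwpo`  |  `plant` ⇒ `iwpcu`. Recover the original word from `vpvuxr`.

cactus

This is an affine cipher: with a=0,…,z=25, each position x becomes (3x+15) mod 26.
Decoding vpvuxr: v(21)→9·(21−15)≡2=c; p(15)→9·(15−15)≡0=a; v(21)→9·(21−15)≡2=c; u(20)→9·(20−15)≡19=t; x(23)→9·(23−15)≡20=u; r(17)→9·(17−15)≡18=s (all mod 26).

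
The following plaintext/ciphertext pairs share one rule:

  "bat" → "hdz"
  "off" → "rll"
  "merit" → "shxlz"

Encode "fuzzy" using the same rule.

lxffe

The shift depends on letter class: consonant b→h is +6, but vowel a→d is +3. The rule splits by letter class: vowels +3, consonants +6.
On fuzzy: f(cons)+6=l, u(vowel)+3=x, z(cons)+6=f, z(cons)+6=f, y(cons)+6=e.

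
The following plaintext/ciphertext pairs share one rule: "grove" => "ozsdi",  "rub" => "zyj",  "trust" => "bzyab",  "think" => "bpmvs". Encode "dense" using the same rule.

livai

The shift depends on letter class: consonant g→o is +8, but vowel o→s is +4. The rule splits by letter class: vowels +4, consonants +8.
Applying it to dense: d(cons)+8=l, e(vowel)+4=i, n(cons)+8=v, s(cons)+8=a, e(vowel)+4=i.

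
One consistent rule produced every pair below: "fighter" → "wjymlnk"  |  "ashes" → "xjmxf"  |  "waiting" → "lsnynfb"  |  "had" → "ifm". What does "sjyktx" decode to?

soften

The output letters match the input read backwards, each shifted +5: fighter reversed is rethgif. Two steps: reverse the string, then apply a Caesar shift of +5.
Undoing it on sjyktx: shift back: s−5=n, j−5=e, y−5=t, k−5=f, t−5=o, x−5=s → netfos; then reverse → soften.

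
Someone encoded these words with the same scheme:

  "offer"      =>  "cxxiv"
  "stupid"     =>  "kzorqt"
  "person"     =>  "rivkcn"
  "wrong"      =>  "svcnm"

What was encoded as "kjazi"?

o(14)→c(2) and f(5)→x(23) fit y≡15x+0 (mod 26); the inverse of 15 mod 26 is 7. Treating letters as 0–25, the rule is x ↦ 15x + 0 (mod 26).
Undoing it on kjazi: k(10)→7·(10−0)≡18=s; j(9)→7·(9−0)≡11=l; a(0)→7·(0−0)≡0=a; z(25)→7·(25−0)≡19=t; i(8)→7·(8−0)≡4=e (all mod 26).

slate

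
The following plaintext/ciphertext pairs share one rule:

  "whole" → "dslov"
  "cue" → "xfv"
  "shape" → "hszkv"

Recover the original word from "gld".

tow

This is the alphabet-reversal cipher (Atbash): a becomes z, b becomes y, etc.
Undoing it on gld: g↔t, l↔o, d↔w.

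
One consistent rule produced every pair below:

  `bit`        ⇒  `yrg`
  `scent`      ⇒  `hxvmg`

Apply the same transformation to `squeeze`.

Each pair mirrors across the alphabet (b↔y, i↔r, t↔g): positions sum to 25. This is the alphabet-reversal cipher (Atbash): a becomes z, b becomes y, etc.
Applying it to squeeze: s↔h, q↔j, u↔f, e↔v, e↔v, z↔a, e↔v.

hjfvvav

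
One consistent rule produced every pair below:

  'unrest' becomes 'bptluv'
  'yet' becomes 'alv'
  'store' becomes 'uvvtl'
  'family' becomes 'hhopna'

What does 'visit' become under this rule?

xpupv

The shift depends on letter class: consonant n→p is +2, but vowel u→b is +7. Vowels shift forward by 7 and consonants shift forward by 2.
On visit: v(cons)+2=x, i(vowel)+7=p, s(cons)+2=u, i(vowel)+7=p, t(cons)+2=v.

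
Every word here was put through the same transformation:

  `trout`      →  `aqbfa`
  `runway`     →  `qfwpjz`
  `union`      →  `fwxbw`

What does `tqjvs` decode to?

crash

t(19)→a(0) and r(17)→q(16) fit y≡5x+9 (mod 26); the inverse of 5 mod 26 is 21. This is an affine cipher: with a=0,…,z=25, each position x becomes (5x+9) mod 26.
Reversing it on tqjvs: t(19)→21·(19−9)≡2=c; q(16)→21·(16−9)≡17=r; j(9)→21·(9−9)≡0=a; v(21)→21·(21−9)≡18=s; s(18)→21·(18−9)≡7=h (all mod 26).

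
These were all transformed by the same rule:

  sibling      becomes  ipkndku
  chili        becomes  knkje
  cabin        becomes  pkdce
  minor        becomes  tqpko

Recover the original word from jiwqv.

tough

The output letters match the input read backwards, each shifted +2: sibling reversed is gnilbis. The word is reversed, then every letter is shifted forward by 2.
Reversing it on jiwqv: shift back: j−2=h, i−2=g, w−2=u, q−2=o, v−2=t → hguot; then reverse → tough.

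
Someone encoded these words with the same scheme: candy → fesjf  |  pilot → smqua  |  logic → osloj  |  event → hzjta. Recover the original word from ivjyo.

fresh

In candy: c→f is +3, a→e is +4, n→s is +5, d→j is +6 — the shift increases by 1 each position. The shift increases by 1 at each position, starting from +3: 3, 4, 5, ….
Undoing it on ivjyo: i−3=f, v−4=r, j−5=e, y−6=s, o−7=h.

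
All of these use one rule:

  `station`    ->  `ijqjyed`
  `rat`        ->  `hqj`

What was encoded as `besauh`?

Every letter moves 16 places later in the alphabet, wrapping around z→a.
Undoing it on besauh: b−16=l, e−16=o, s−16=c, a−16=k, u−16=e, h−16=r.

locker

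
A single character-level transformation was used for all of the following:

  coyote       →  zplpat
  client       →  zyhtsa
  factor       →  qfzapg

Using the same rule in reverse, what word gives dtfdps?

c(2)→z(25) and o(14)→p(15) fit y≡23x+5 (mod 26); the inverse of 23 mod 26 is 17. Each letter's alphabet position (a=0..z=25) is mapped through 23·x+5 mod 26 — an affine cipher.
Reversing it on dtfdps: d(3)→17·(3−5)≡18=s; t(19)→17·(19−5)≡4=e; f(5)→17·(5−5)≡0=a; d(3)→17·(3−5)≡18=s; p(15)→17·(15−5)≡14=o; s(18)→17·(18−5)≡13=n (all mod 26).

season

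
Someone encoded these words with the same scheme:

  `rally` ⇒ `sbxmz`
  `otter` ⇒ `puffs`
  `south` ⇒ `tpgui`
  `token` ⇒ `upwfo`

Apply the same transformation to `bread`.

Shifts by position in rally: pos 0: r→s (+1), pos 1: a→b (+1), pos 2: l→x (+12), pos 3: l→m (+1), pos 4: y→z (+1) — repeating every 3. It's a Vigenère-style cipher with numeric key [1,1,12]: position i shifts by key[i mod 3].
Applying it to bread: b+1=c, r+1=s, e+12=q, a+1=b, d+1=e.

csqbe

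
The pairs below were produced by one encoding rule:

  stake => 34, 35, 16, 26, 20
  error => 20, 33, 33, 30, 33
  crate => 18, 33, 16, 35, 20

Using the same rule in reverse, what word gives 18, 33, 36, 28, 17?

Letters become their 1-based position plus 15 (so a→16, b→17, …).
Reversing it on 18, 33, 36, 28, 17: 18→(18−15)÷1=3=c, 33→(33−15)÷1=18=r, 36→(36−15)÷1=21=u, 28→(28−15)÷1=13=m, 17→(17−15)÷1=2=b.

crumb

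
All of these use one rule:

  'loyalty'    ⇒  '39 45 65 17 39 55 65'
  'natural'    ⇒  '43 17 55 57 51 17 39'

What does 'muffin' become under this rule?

41 57 27 27 33 43

Each letter becomes 2×(its alphabet position, a=1..z=26) + 15.
Applying it to muffin: m=13→41, u=21→57, f=6→27, f=6→27, i=9→33, n=14→43.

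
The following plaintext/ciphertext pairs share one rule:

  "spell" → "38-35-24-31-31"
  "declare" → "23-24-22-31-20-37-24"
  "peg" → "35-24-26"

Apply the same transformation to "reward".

s is letter #19 and maps to 38: an offset of 19. The number is (letter's place in the alphabet, a=1) + 19.
Applying it to reward: r=18→37, e=5→24, w=23→42, a=1→20, r=18→37, d=4→23.

37-24-42-20-37-23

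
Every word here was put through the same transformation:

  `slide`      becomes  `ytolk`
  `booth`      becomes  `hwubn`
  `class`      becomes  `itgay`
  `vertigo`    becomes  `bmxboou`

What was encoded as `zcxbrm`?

The shifts repeat in a cycle of length 2: positions 0,1,… shift by +6, +8, then the pattern repeats.
Reversing it on zcxbrm: z−6=t, c−8=u, x−6=r, b−8=t, r−6=l, m−8=e.

turtle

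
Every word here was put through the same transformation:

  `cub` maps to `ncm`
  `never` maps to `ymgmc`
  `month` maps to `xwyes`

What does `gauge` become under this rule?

Two shifts are in play — +8 for a/e/i/o/u, +11 for every other letter.
For gauge: g(cons)+11=r, a(vowel)+8=i, u(vowel)+8=c, g(cons)+11=r, e(vowel)+8=m.

ricrm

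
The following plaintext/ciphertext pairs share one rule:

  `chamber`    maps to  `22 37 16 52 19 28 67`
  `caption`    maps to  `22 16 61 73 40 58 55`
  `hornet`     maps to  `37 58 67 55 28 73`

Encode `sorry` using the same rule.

c(#3)→22 and h(#8)→37: differences scale by 3, so n = 3·pos + 13. With a=1..z=26, the number is 3·pos + 13.
Applying it to sorry: s=19→70, o=15→58, r=18→67, r=18→67, y=25→88.

70 58 67 67 88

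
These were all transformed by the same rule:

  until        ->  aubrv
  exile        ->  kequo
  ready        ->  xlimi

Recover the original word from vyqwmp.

In until: u→a is +6, n→u is +7, t→b is +8, i→r is +9 — the shift increases by 1 each position. Each letter shifts forward by (position + 6), i.e. 6, 7, 8, … — the shift grows by one for each successive letter.
Decoding vyqwmp: v−6=p, y−7=r, q−8=i, w−9=n, m−10=c, p−11=e.

prince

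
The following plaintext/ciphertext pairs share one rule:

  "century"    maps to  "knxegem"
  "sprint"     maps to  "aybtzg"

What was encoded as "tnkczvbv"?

Letter i (0-indexed) is shifted by i+8, so successive shifts are 8, 9, 10, ….
Decoding tnkczvbv: t−8=l, n−9=e, k−10=a, c−11=r, z−12=n, v−13=i, b−14=n, v−15=g.

learning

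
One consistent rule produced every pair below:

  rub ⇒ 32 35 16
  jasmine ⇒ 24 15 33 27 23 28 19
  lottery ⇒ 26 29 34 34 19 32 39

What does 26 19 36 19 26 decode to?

r is letter #18 and maps to 32: an offset of 14. Letters become their 1-based position plus 14 (so a→15, b→16, …).
Reversing it on 26 19 36 19 26: 26→(26−14)÷1=12=l, 19→(19−14)÷1=5=e, 36→(36−14)÷1=22=v, 19→(19−14)÷1=5=e, 26→(26−14)÷1=12=l.

level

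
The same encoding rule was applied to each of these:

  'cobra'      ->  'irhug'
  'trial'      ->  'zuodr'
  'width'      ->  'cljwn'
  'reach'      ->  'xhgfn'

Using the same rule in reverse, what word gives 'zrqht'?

Shifts by position in cobra: pos 0: c→i (+6), pos 1: o→r (+3), pos 2: b→h (+6), pos 3: r→u (+3) — repeating every 2. The shifts repeat in a cycle of length 2: positions 0,1,… shift by +6, +3, then the pattern repeats.
Decoding zrqht: z−6=t, r−3=o, q−6=k, h−3=e, t−6=n.

token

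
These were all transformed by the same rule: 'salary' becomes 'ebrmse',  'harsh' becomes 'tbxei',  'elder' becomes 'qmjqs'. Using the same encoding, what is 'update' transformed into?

The shifts repeat in a cycle of length 3: positions 0,1,… shift by +12, +1, +6, then the pattern repeats.
Applying it to update: u+12=g, p+1=q, d+6=j, a+12=m, t+1=u, e+6=k.

gqjmuk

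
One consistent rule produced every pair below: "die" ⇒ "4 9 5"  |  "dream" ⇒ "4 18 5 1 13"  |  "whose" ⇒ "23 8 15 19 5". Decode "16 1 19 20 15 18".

d is letter #4 and maps to 4: an offset of 0. Each letter is replaced by its alphabet position (a=1, b=2, …, z=26).
Decoding 16 1 19 20 15 18: 16=p, 1=a, 19=s, 20=t, 15=o, 18=r.

pastor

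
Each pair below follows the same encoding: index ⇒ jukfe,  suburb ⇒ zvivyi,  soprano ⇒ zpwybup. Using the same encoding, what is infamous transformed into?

jumbtpvz

The shift depends on letter class: consonant n→u is +7, but vowel i→j is +1. The rule splits by letter class: vowels +1, consonants +7.
Applying it to infamous: i(vowel)+1=j, n(cons)+7=u, f(cons)+7=m, a(vowel)+1=b, m(cons)+7=t, o(vowel)+1=p, u(vowel)+1=v, s(cons)+7=z.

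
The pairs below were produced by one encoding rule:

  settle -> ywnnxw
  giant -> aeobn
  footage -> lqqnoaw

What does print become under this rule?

fjebn

s(18)→y(24) and e(4)→w(22) fit y≡15x+14 (mod 26); the inverse of 15 mod 26 is 7. This is an affine cipher: with a=0,…,z=25, each position x becomes (15x+14) mod 26.
Applying it to print: p(15)→15·15+14≡5=f; r(17)→15·17+14≡9=j; i(8)→15·8+14≡4=e; n(13)→15·13+14≡1=b; t(19)→15·19+14≡13=n (all mod 26).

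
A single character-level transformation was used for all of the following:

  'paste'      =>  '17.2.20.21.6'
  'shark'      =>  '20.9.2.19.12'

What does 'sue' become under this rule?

20.22.6

Each letter is replaced by its alphabet position (a=1..z=26) + 1.
For sue: s=19→20, u=21→22, e=5→6.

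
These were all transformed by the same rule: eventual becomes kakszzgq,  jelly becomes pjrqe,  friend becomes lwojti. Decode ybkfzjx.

sweater

A repeating key of period 2 is used — shifts +6, +5 over and over.
Decoding ybkfzjx: y−6=s, b−5=w, k−6=e, f−5=a, z−6=t, j−5=e, x−6=r.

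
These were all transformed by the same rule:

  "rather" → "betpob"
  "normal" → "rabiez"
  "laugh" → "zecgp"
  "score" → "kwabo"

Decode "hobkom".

jersey

r(17)→b(1) and a(0)→e(4) fit y≡9x+4 (mod 26); the inverse of 9 mod 26 is 3. Treating letters as 0–25, the rule is x ↦ 9x + 4 (mod 26).
Undoing it on hobkom: h(7)→3·(7−4)≡9=j; o(14)→3·(14−4)≡4=e; b(1)→3·(1−4)≡17=r; k(10)→3·(10−4)≡18=s; o(14)→3·(14−4)≡4=e; m(12)→3·(12−4)≡24=y (all mod 26).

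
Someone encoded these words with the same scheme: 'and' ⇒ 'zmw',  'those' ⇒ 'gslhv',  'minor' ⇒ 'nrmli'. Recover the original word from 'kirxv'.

Each pair mirrors across the alphabet (a↔z, n↔m, d↔w): positions sum to 25. This is the alphabet-reversal cipher (Atbash): a becomes z, b becomes y, etc.
Undoing it on kirxv: k↔p, i↔r, r↔i, x↔c, v↔e.

price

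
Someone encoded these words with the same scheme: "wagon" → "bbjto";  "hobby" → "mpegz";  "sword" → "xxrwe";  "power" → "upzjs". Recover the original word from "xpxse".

Shifts by position in wagon: pos 0: w→b (+5), pos 1: a→b (+1), pos 2: g→j (+3), pos 3: o→t (+5), pos 4: n→o (+1) — repeating every 3. A repeating key of period 3 is used — shifts +5, +1, +3 over and over.
Decoding xpxse: x−5=s, p−1=o, x−3=u, s−5=n, e−1=d.

sound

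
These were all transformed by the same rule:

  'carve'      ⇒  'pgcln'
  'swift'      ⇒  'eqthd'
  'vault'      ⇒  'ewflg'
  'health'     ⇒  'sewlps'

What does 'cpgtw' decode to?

The output letters match the input read backwards, each shifted +11: carve reversed is evrac. The word is reversed, then every letter is shifted forward by 11.
Undoing it on cpgtw: shift back: c−11=r, p−11=e, g−11=v, t−11=i, w−11=l → revil; then reverse → liver.

liver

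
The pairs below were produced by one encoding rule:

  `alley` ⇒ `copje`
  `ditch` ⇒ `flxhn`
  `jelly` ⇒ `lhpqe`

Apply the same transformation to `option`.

In alley: a→c is +2, l→o is +3, l→p is +4, e→j is +5 — the shift increases by 1 each position. Letter i (0-indexed) is shifted by i+2, so successive shifts are 2, 3, 4, ….
For option: o+2=q, p+3=s, t+4=x, i+5=n, o+6=u, n+7=u.

qsxnuu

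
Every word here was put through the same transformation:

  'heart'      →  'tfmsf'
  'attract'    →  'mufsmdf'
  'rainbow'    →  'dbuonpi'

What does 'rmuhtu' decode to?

Shifts by position in heart: pos 0: h→t (+12), pos 1: e→f (+1), pos 2: a→m (+12), pos 3: r→s (+1) — repeating every 2. A repeating key of period 2 is used — shifts +12, +1 over and over.
Decoding rmuhtu: r−12=f, m−1=l, u−12=i, h−1=g, t−12=h, u−1=t.

flight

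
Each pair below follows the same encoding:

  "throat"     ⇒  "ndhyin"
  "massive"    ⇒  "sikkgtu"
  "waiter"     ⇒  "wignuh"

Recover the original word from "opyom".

Each letter's alphabet position (a=0..z=25) is mapped through 3·x+8 mod 26 — an affine cipher.
Reversing it on opyom: o(14)→9·(14−8)≡2=c; p(15)→9·(15−8)≡11=l; y(24)→9·(24−8)≡14=o; o(14)→9·(14−8)≡2=c; m(12)→9·(12−8)≡10=k (all mod 26).

clock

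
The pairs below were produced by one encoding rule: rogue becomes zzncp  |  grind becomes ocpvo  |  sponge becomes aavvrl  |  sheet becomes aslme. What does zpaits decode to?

The shifts repeat in a cycle of length 3: positions 0,1,… shift by +8, +11, +7, then the pattern repeats.
Decoding zpaits: z−8=r, p−11=e, a−7=t, i−8=a, t−11=i, s−7=l.

retail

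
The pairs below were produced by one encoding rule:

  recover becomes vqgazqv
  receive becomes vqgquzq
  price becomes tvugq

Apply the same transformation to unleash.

grpqmwl

Vowels shift forward by 12 and consonants shift forward by 4.
On unleash: u(vowel)+12=g, n(cons)+4=r, l(cons)+4=p, e(vowel)+12=q, a(vowel)+12=m, s(cons)+4=w, h(cons)+4=l.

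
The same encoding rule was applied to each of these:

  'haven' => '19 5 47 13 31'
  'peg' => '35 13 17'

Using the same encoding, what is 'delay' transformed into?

11 13 27 5 53

h(#8)→19 and a(#1)→5: differences scale by 2, so n = 2·pos + 3. Each letter becomes 2×(its alphabet position, a=1..z=26) + 3.
For delay: d=4→11, e=5→13, l=12→27, a=1→5, y=25→53.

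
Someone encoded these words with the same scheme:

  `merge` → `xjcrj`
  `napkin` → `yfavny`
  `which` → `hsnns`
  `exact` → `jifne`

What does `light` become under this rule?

The shift depends on letter class: consonant m→x is +11, but vowel e→j is +5. Two shifts are in play — +5 for a/e/i/o/u, +11 for every other letter.
On light: l(cons)+11=w, i(vowel)+5=n, g(cons)+11=r, h(cons)+11=s, t(cons)+11=e.

wnrse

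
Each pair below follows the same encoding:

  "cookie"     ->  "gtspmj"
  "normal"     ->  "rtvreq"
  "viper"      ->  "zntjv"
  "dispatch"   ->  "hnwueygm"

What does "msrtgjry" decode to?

It's a Vigenère-style cipher with numeric key [4,5]: position i shifts by key[i mod 2].
Undoing it on msrtgjry: m−4=i, s−5=n, r−4=n, t−5=o, g−4=c, j−5=e, r−4=n, y−5=t.

innocent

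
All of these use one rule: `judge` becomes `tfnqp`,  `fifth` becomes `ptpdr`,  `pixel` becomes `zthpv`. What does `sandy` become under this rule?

clxni

The shift depends on letter class: consonant j→t is +10, but vowel u→f is +11. Vowels shift forward by 11 and consonants shift forward by 10.
On sandy: s(cons)+10=c, a(vowel)+11=l, n(cons)+10=x, d(cons)+10=n, y(cons)+10=i.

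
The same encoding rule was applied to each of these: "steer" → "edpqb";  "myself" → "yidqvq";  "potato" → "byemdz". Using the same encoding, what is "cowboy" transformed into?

oyhnyj

Shifts by position in steer: pos 0: s→e (+12), pos 1: t→d (+10), pos 2: e→p (+11), pos 3: e→q (+12), pos 4: r→b (+10) — repeating every 3. A repeating key of period 3 is used — shifts +12, +10, +11 over and over.
Applying it to cowboy: c+12=o, o+10=y, w+11=h, b+12=n, o+10=y, y+11=j.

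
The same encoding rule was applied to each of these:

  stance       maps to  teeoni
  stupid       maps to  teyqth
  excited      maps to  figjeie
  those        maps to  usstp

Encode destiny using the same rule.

epwutrz

Shifts by position in stance: pos 0: s→t (+1), pos 1: t→e (+11), pos 2: a→e (+4), pos 3: n→o (+1), pos 4: c→n (+11), pos 5: e→i (+4) — repeating every 3. A repeating key of period 3 is used — shifts +1, +11, +4 over and over.
On destiny: d+1=e, e+11=p, s+4=w, t+1=u, i+11=t, n+4=r, y+1=z.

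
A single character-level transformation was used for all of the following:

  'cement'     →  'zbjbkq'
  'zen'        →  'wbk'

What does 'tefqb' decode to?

Compare letters: c→z is +23, e→b is +23, m→j is +23 — a constant shift. This is a Caesar cipher with shift 23.
Undoing it on tefqb: t−23=w, e−23=h, f−23=i, q−23=t, b−23=e.

white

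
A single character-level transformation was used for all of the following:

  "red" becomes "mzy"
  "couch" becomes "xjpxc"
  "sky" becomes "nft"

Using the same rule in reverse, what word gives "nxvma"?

scarf

Compare letters: r→m is +21, e→z is +21, d→y is +21 — a constant shift. It's a constant shift of +21 (ROT21).
Reversing it on nxvma: n−21=s, x−21=c, v−21=a, m−21=r, a−21=f.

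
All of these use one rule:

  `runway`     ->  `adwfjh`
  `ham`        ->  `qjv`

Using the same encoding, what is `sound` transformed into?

bxdwm

Each letter is shifted forward by 9 in the alphabet (a Caesar shift of +9).
For sound: s+9=b, o+9=x, u+9=d, n+9=w, d+9=m.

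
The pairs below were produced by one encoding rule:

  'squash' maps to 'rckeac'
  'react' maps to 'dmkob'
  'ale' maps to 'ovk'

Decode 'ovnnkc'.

saddle

Read the word backwards and shift each letter +10.
Reversing it on ovnnkc: shift back: o−10=e, v−10=l, n−10=d, n−10=d, k−10=a, c−10=s → elddas; then reverse → saddle.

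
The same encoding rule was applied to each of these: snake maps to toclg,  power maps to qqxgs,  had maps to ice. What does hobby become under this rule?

The shift depends on letter class: consonant s→t is +1, but vowel a→c is +2. The rule splits by letter class: vowels +2, consonants +1.
Applying it to hobby: h(cons)+1=i, o(vowel)+2=q, b(cons)+1=c, b(cons)+1=c, y(cons)+1=z.

iqccz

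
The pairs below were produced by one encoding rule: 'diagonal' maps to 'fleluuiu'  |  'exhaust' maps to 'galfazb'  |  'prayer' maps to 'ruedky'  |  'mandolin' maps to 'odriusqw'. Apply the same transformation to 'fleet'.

In diagonal: d→f is +2, i→l is +3, a→e is +4, g→l is +5 — the shift increases by 1 each position. The shift increases by 1 at each position, starting from +2: 2, 3, 4, ….
Applying it to fleet: f+2=h, l+3=o, e+4=i, e+5=j, t+6=z.

hoijz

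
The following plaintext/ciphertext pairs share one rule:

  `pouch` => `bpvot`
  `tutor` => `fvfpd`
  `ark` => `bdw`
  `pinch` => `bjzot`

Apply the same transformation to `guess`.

The shift depends on letter class: consonant p→b is +12, but vowel o→p is +1. Vowels shift forward by 1 and consonants shift forward by 12.
For guess: g(cons)+12=s, u(vowel)+1=v, e(vowel)+1=f, s(cons)+12=e, s(cons)+12=e.

svfee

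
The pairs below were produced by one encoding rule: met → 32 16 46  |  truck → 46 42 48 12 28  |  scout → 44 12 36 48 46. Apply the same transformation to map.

32 8 38

The formula is n = 2×(alphabet index, a=1) + 6.
For map: m=13→32, a=1→8, p=16→38.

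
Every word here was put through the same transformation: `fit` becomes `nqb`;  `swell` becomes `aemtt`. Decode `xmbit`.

Compare letters: f→n is +8, i→q is +8, t→b is +8 — a constant shift. Every letter moves 8 places later in the alphabet, wrapping around z→a.
Decoding xmbit: x−8=p, m−8=e, b−8=t, i−8=a, t−8=l.

petal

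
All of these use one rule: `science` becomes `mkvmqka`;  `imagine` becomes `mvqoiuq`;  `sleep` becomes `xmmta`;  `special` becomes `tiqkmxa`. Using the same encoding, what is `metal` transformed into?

tibmu

The output letters match the input read backwards, each shifted +8: science reversed is ecneics. Read the word backwards and shift each letter +8.
On metal: reverse → latem; then shift: l+8=t, a+8=i, t+8=b, e+8=m, m+8=u.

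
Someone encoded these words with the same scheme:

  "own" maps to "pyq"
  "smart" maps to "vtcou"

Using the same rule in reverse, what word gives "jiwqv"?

tough

The output letters match the input read backwards, each shifted +2: own reversed is nwo. The word is reversed, then every letter is shifted forward by 2.
Reversing it on jiwqv: shift back: j−2=h, i−2=g, w−2=u, q−2=o, v−2=t → hguot; then reverse → tough.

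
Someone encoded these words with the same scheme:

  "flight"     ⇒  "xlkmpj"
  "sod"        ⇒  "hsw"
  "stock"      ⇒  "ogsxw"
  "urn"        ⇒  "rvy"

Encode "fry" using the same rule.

The word is reversed, then every letter is shifted forward by 4.
Applying it to fry: reverse → yrf; then shift: y+4=c, r+4=v, f+4=j.

cvj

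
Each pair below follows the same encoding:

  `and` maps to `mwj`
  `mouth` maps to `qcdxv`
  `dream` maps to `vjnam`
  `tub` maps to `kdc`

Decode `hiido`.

fuzzy

The output letters match the input read backwards, each shifted +9: and reversed is dna. Read the word backwards and shift each letter +9.
Undoing it on hiido: shift back: h−9=y, i−9=z, i−9=z, d−9=u, o−9=f → yzzuf; then reverse → fuzzy.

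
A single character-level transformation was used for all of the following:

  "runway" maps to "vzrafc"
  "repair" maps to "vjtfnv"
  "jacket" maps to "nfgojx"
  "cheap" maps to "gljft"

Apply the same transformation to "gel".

Vowels shift forward by 5 and consonants shift forward by 4.
On gel: g(cons)+4=k, e(vowel)+5=j, l(cons)+4=p.

kjp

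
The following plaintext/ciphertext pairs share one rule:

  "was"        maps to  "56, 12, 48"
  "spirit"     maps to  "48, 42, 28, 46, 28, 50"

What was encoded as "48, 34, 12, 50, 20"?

slate

With a=1..z=26, the number is 2·pos + 10.
Reversing it on 48, 34, 12, 50, 20: 48→(48−10)÷2=19=s, 34→(34−10)÷2=12=l, 12→(12−10)÷2=1=a, 50→(50−10)÷2=20=t, 20→(20−10)÷2=5=e.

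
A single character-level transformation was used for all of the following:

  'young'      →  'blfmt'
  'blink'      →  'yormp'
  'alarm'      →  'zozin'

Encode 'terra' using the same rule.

gviiz

This is the alphabet-reversal cipher (Atbash): a becomes z, b becomes y, etc.
For terra: t↔g, e↔v, r↔i, r↔i, a↔z.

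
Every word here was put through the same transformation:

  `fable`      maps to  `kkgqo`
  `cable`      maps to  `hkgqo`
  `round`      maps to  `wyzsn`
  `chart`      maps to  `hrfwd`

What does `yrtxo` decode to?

those

Shifts by position in fable: pos 0: f→k (+5), pos 1: a→k (+10), pos 2: b→g (+5), pos 3: l→q (+5), pos 4: e→o (+10) — repeating every 3. A repeating key of period 3 is used — shifts +5, +10, +5 over and over.
Reversing it on yrtxo: y−5=t, r−10=h, t−5=o, x−5=s, o−10=e.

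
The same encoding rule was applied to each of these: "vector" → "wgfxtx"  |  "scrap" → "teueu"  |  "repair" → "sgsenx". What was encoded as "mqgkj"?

lodge

In vector: v→w is +1, e→g is +2, c→f is +3, t→x is +4 — the shift increases by 1 each position. The shift increases by 1 at each position, starting from +1: 1, 2, 3, ….
Reversing it on mqgkj: m−1=l, q−2=o, g−3=d, k−4=g, j−5=e.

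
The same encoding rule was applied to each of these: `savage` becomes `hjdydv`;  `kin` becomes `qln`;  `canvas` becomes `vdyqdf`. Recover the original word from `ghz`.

wed

The output letters match the input read backwards, each shifted +3: savage reversed is egavas. The word is reversed, then every letter is shifted forward by 3.
Undoing it on ghz: shift back: g−3=d, h−3=e, z−3=w → dew; then reverse → wed.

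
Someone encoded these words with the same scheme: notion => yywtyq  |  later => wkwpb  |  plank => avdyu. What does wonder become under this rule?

A repeating key of period 3 is used — shifts +11, +10, +3 over and over.
For wonder: w+11=h, o+10=y, n+3=q, d+11=o, e+10=o, r+3=u.

hyqoou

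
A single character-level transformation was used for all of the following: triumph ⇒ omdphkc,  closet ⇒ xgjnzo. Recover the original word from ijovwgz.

Every letter moves 21 places later in the alphabet, wrapping around z→a.
Decoding ijovwgz: i−21=n, j−21=o, o−21=t, v−21=a, w−21=b, g−21=l, z−21=e.

notable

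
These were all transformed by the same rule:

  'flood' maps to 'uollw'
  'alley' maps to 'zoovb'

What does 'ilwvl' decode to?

rodeo

Letters are reflected about the middle of the alphabet (position → 25−position): Atbash.
Reversing it on ilwvl: i↔r, l↔o, w↔d, v↔e, l↔o.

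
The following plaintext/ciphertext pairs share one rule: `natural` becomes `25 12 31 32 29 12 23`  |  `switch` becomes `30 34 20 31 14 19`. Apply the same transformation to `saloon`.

The number is (letter's place in the alphabet, a=1) + 11.
On saloon: s=19→30, a=1→12, l=12→23, o=15→26, o=15→26, n=14→25.

30 12 23 26 26 25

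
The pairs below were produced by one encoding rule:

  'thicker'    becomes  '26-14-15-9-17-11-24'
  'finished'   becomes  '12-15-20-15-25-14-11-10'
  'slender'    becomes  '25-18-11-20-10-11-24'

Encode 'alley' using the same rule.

t is letter #20 and maps to 26: an offset of 6. Each letter is replaced by its alphabet position (a=1..z=26) + 6.
Applying it to alley: a=1→7, l=12→18, l=12→18, e=5→11, y=25→31.

7-18-18-11-31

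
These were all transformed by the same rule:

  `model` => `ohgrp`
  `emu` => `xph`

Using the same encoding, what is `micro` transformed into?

ruflp

The output letters match the input read backwards, each shifted +3: model reversed is ledom. The word is reversed, then every letter is shifted forward by 3.
For micro: reverse → orcim; then shift: o+3=r, r+3=u, c+3=f, i+3=l, m+3=p.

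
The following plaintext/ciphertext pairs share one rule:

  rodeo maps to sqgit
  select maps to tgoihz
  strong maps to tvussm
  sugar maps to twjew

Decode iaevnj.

In rodeo: r→s is +1, o→q is +2, d→g is +3, e→i is +4 — the shift increases by 1 each position. Letter i (0-indexed) is shifted by i+1, so successive shifts are 1, 2, 3, ….
Decoding iaevnj: i−1=h, a−2=y, e−3=b, v−4=r, n−5=i, j−6=d.

hybrid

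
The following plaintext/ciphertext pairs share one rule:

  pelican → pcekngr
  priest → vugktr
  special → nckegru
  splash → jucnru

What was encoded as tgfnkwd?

The output letters match the input read backwards, each shifted +2: pelican reversed is nacilep. The word is reversed, then every letter is shifted forward by 2.
Reversing it on tgfnkwd: shift back: t−2=r, g−2=e, f−2=d, n−2=l, k−2=i, w−2=u, d−2=b → redliub; then reverse → builder.

builder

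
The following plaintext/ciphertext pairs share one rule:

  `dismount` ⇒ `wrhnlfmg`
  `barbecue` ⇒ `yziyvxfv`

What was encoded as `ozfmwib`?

laundry

Each pair mirrors across the alphabet (d↔w, i↔r, s↔h): positions sum to 25. Letters are reflected about the middle of the alphabet (position → 25−position): Atbash.
Decoding ozfmwib: o↔l, z↔a, f↔u, m↔n, w↔d, i↔r, b↔y.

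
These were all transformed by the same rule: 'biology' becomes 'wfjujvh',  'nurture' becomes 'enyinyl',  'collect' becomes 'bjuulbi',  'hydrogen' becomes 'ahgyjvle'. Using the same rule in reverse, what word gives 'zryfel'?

b(1)→w(22) and i(8)→f(5) fit y≡5x+17 (mod 26); the inverse of 5 mod 26 is 21. Treating letters as 0–25, the rule is x ↦ 5x + 17 (mod 26).
Undoing it on zryfel: z(25)→21·(25−17)≡12=m; r(17)→21·(17−17)≡0=a; y(24)→21·(24−17)≡17=r; f(5)→21·(5−17)≡8=i; e(4)→21·(4−17)≡13=n; l(11)→21·(11−17)≡4=e (all mod 26).

marine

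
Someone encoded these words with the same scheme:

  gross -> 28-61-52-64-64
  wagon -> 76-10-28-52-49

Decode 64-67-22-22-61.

steer

The formula is n = 3×(alphabet index, a=1) + 7.
Undoing it on 64-67-22-22-61: 64→(64−7)÷3=19=s, 67→(67−7)÷3=20=t, 22→(22−7)÷3=5=e, 22→(22−7)÷3=5=e, 61→(61−7)÷3=18=r.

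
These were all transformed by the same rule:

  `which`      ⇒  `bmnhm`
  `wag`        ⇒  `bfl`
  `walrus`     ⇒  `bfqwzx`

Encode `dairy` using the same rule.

ifnwd

Compare letters: w→b is +5, h→m is +5, i→n is +5 — a constant shift. It's a constant shift of +5 (ROT5).
On dairy: d+5=i, a+5=f, i+5=n, r+5=w, y+5=d.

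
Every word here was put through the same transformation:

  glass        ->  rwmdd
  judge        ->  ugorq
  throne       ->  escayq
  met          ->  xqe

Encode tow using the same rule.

eah

Vowels shift forward by 12 and consonants shift forward by 11.
Applying it to tow: t(cons)+11=e, o(vowel)+12=a, w(cons)+11=h.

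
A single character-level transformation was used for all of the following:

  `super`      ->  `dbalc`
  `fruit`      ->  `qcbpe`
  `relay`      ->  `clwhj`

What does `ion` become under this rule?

The shift depends on letter class: consonant s→d is +11, but vowel u→b is +7. Two shifts are in play — +7 for a/e/i/o/u, +11 for every other letter.
On ion: i(vowel)+7=p, o(vowel)+7=v, n(cons)+11=y.

pvy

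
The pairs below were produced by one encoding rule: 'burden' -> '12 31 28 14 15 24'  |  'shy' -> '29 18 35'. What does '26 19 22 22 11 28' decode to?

pillar

b is letter #2 and maps to 12: an offset of 10. The number is (letter's place in the alphabet, a=1) + 10.
Reversing it on 26 19 22 22 11 28: 26→(26−10)÷1=16=p, 19→(19−10)÷1=9=i, 22→(22−10)÷1=12=l, 22→(22−10)÷1=12=l, 11→(11−10)÷1=1=a, 28→(28−10)÷1=18=r.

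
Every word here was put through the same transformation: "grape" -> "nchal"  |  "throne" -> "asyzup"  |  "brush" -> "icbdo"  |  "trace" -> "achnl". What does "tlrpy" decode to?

maker

Shifts by position in grape: pos 0: g→n (+7), pos 1: r→c (+11), pos 2: a→h (+7), pos 3: p→a (+11) — repeating every 2. The shifts repeat in a cycle of length 2: positions 0,1,… shift by +7, +11, then the pattern repeats.
Reversing it on tlrpy: t−7=m, l−11=a, r−7=k, p−11=e, y−7=r.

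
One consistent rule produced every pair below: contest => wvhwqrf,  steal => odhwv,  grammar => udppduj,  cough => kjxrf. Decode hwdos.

plate

Read the word backwards and shift each letter +3.
Decoding hwdos: shift back: h−3=e, w−3=t, d−3=a, o−3=l, s−3=p → etalp; then reverse → plate.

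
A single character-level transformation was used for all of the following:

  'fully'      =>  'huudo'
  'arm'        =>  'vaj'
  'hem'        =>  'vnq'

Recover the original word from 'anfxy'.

power

The output letters match the input read backwards, each shifted +9: fully reversed is ylluf. Two steps: reverse the string, then apply a Caesar shift of +9.
Reversing it on anfxy: shift back: a−9=r, n−9=e, f−9=w, x−9=o, y−9=p → rewop; then reverse → power.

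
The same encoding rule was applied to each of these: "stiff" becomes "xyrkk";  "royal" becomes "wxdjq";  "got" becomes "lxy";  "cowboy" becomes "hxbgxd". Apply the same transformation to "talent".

yjqnsy

The shift depends on letter class: consonant s→x is +5, but vowel i→r is +9. Vowels shift forward by 9 and consonants shift forward by 5.
Applying it to talent: t(cons)+5=y, a(vowel)+9=j, l(cons)+5=q, e(vowel)+9=n, n(cons)+5=s, t(cons)+5=y.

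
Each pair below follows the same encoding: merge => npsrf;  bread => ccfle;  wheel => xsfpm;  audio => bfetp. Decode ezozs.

It's a Vigenère-style cipher with numeric key [1,11]: position i shifts by key[i mod 2].
Undoing it on ezozs: e−1=d, z−11=o, o−1=n, z−11=o, s−1=r.

donor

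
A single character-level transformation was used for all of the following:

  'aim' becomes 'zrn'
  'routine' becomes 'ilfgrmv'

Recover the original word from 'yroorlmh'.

Each pair mirrors across the alphabet (a↔z, i↔r, m↔n): positions sum to 25. This is the alphabet-reversal cipher (Atbash): a becomes z, b becomes y, etc.
Reversing it on yroorlmh: y↔b, r↔i, o↔l, o↔l, r↔i, l↔o, m↔n, h↔s.

billions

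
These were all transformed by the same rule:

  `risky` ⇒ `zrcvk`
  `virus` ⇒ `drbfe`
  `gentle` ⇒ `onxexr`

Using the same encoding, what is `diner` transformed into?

lrxpd

In risky: r→z is +8, i→r is +9, s→c is +10, k→v is +11 — the shift increases by 1 each position. The shift increases by 1 at each position, starting from +8: 8, 9, 10, ….
For diner: d+8=l, i+9=r, n+10=x, e+11=p, r+12=d.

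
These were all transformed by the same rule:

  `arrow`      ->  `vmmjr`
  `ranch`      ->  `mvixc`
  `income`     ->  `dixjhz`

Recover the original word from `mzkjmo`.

It's a constant shift of +21 (ROT21).
Reversing it on mzkjmo: m−21=r, z−21=e, k−21=p, j−21=o, m−21=r, o−21=t.

report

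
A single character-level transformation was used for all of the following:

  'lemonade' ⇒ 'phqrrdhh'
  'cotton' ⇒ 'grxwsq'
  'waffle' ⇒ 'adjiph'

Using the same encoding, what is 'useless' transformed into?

yvioivw

It's a Vigenère-style cipher with numeric key [4,3]: position i shifts by key[i mod 2].
For useless: u+4=y, s+3=v, e+4=i, l+3=o, e+4=i, s+3=v, s+4=w.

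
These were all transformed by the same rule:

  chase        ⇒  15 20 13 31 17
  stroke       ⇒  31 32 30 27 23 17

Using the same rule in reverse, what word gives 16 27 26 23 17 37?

donkey

c is letter #3 and maps to 15: an offset of 12. Letters become their 1-based position plus 12 (so a→13, b→14, …).
Decoding 16 27 26 23 17 37: 16→(16−12)÷1=4=d, 27→(27−12)÷1=15=o, 26→(26−12)÷1=14=n, 23→(23−12)÷1=11=k, 17→(17−12)÷1=5=e, 37→(37−12)÷1=25=y.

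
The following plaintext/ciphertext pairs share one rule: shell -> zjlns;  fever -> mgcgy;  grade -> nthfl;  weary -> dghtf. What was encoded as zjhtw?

sharp

Shifts by position in shell: pos 0: s→z (+7), pos 1: h→j (+2), pos 2: e→l (+7), pos 3: l→n (+2) — repeating every 2. The shifts repeat in a cycle of length 2: positions 0,1,… shift by +7, +2, then the pattern repeats.
Decoding zjhtw: z−7=s, j−2=h, h−7=a, t−2=r, w−7=p.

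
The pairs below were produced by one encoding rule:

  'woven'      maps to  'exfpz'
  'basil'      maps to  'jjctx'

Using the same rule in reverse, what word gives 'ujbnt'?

In woven: w→e is +8, o→x is +9, v→f is +10, e→p is +11 — the shift increases by 1 each position. Each letter shifts forward by (position + 8), i.e. 8, 9, 10, … — the shift grows by one for each successive letter.
Reversing it on ujbnt: u−8=m, j−9=a, b−10=r, n−11=c, t−12=h.

march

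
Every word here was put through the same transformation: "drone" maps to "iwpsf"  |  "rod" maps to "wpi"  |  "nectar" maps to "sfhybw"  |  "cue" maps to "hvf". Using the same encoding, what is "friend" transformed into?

The shift depends on letter class: consonant d→i is +5, but vowel o→p is +1. The rule splits by letter class: vowels +1, consonants +5.
On friend: f(cons)+5=k, r(cons)+5=w, i(vowel)+1=j, e(vowel)+1=f, n(cons)+5=s, d(cons)+5=i.

kwjfsi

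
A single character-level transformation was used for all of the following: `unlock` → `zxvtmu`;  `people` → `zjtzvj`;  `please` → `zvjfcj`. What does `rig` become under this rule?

bnq

The rule splits by letter class: vowels +5, consonants +10.
Applying it to rig: r(cons)+10=b, i(vowel)+5=n, g(cons)+10=q.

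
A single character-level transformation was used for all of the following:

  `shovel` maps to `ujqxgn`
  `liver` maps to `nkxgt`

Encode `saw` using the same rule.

ucy

Compare letters: s→u is +2, h→j is +2, o→q is +2 — a constant shift. This is a Caesar cipher with shift 2.
For saw: s+2=u, a+2=c, w+2=y.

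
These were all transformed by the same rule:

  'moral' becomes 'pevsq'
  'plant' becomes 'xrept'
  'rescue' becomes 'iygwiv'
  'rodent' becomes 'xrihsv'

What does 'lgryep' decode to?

launch

The output letters match the input read backwards, each shifted +4: moral reversed is larom. The word is reversed, then every letter is shifted forward by 4.
Decoding lgryep: shift back: l−4=h, g−4=c, r−4=n, y−4=u, e−4=a, p−4=l → hcnual; then reverse → launch.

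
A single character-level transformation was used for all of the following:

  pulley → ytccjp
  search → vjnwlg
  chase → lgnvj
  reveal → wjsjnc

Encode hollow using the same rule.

p(15)→y(24) and u(20)→t(19) fit y≡25x+13 (mod 26); the inverse of 25 mod 26 is 25. Each letter's alphabet position (a=0..z=25) is mapped through 25·x+13 mod 26 — an affine cipher.
On hollow: h(7)→25·7+13≡6=g; o(14)→25·14+13≡25=z; l(11)→25·11+13≡2=c; l(11)→25·11+13≡2=c; o(14)→25·14+13≡25=z; w(22)→25·22+13≡17=r (all mod 26).

gzcczr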